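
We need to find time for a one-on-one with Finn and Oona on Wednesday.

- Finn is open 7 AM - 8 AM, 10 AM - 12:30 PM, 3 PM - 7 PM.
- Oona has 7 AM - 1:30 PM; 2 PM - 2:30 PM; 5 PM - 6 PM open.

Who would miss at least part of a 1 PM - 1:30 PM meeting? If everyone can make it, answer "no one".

Finn

Finn: not fully free for 13:00-13:30. Oona: free for 13:00-13:30.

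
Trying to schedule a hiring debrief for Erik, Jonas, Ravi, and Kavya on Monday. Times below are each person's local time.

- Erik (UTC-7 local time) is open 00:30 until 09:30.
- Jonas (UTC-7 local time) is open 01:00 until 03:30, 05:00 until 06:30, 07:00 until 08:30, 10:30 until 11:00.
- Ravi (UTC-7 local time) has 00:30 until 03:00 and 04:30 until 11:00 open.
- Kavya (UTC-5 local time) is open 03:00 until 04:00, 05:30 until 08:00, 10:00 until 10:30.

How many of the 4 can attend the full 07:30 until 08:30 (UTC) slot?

2

Erik in UTC: 07:30-16:30 (add 7h to convert from UTC-7).
Jonas in UTC: 08:00-10:30, 12:00-13:30, 14:00-15:30, 17:30-18:00 (add 7h to convert from UTC-7).
Ravi in UTC: 07:30-10:00, 11:30-18:00 (add 7h to convert from UTC-7).
Kavya in UTC: 08:00-09:00, 10:30-13:00, 15:00-15:30 (add 5h to convert from UTC-5).
Erik and Ravi can make the full 07:30-08:30 slot — that's 2.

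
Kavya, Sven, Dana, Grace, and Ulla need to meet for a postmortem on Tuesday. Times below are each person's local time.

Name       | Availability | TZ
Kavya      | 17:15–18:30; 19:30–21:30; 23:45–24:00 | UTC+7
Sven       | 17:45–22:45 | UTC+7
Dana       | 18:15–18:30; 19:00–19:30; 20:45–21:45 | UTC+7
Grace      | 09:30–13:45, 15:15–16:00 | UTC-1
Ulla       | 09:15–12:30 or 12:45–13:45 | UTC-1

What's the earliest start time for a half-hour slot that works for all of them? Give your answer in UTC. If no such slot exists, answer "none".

13:45

Kavya in UTC: 10:15-11:30, 12:30-14:30, 16:45-17:00 (subtract 7h to convert from UTC+7).
Sven in UTC: 10:45-15:45 (subtract 7h to convert from UTC+7).
Dana in UTC: 11:15-11:30, 12:00-12:30, 13:45-14:45 (subtract 7h to convert from UTC+7).
Grace in UTC: 10:30-14:45, 16:15-17:00 (add 1h to convert from UTC-1).
Ulla in UTC: 10:15-13:30, 13:45-14:45 (add 1h to convert from UTC-1).
Kavya ∩ Sven: 10:45-11:30, 12:30-14:30.
Kavya ∩ Sven ∩ Dana: 11:15-11:30, 13:45-14:30.
Kavya ∩ Sven ∩ Dana ∩ Grace: 11:15-11:30, 13:45-14:30.
Kavya ∩ Sven ∩ Dana ∩ Grace ∩ Ulla: 11:15-11:30, 13:45-14:30.
Those are the intersection windows.
The first common window of at least 30 minutes is 13:45-14:30, so the earliest start is 13:45.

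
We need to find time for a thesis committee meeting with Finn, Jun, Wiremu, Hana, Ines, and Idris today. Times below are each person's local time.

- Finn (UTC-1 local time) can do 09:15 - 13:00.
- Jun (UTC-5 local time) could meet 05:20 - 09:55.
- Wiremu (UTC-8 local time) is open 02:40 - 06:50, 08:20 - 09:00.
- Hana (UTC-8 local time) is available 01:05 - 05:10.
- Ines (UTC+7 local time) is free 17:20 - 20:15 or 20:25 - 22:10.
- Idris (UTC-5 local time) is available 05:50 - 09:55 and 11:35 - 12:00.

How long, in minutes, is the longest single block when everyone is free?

Finn in UTC: 10:15-14:00 (add 1h to convert from UTC-1).
Jun in UTC: 10:20-14:55 (add 5h to convert from UTC-5).
Wiremu in UTC: 10:40-14:50, 16:20-17:00 (add 8h to convert from UTC-8).
Hana in UTC: 09:05-13:10 (add 8h to convert from UTC-8).
Ines in UTC: 10:20-13:15, 13:25-15:10 (subtract 7h to convert from UTC+7).
Idris in UTC: 10:50-14:55, 16:35-17:00 (add 5h to convert from UTC-5).
Finn ∩ Jun: 10:20-14:00.
Finn ∩ Jun ∩ Wiremu: 10:40-14:00.
Finn ∩ Jun ∩ Wiremu ∩ Hana: 10:40-13:10.
Finn ∩ Jun ∩ Wiremu ∩ Hana ∩ Ines: 10:40-13:10.
Finn ∩ Jun ∩ Wiremu ∩ Hana ∩ Ines ∩ Idris: 10:50-13:10.
The longest is 10:50-13:10 at 140 minutes.

140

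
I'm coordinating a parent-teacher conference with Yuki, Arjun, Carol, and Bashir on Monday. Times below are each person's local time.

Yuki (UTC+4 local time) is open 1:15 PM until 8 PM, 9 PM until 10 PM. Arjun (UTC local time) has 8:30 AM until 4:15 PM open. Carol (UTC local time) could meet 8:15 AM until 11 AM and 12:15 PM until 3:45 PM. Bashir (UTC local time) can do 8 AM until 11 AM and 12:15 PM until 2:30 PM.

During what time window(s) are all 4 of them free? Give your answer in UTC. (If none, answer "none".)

Yuki in UTC: 09:15-16:00, 17:00-18:00 (subtract 4h to convert from UTC+4).
Arjun in UTC: 08:30-16:15.
Carol in UTC: 08:15-11:00, 12:15-15:45.
Bashir in UTC: 08:00-11:00, 12:15-14:30.
Yuki ∩ Arjun: 09:15-16:00.
Yuki ∩ Arjun ∩ Carol: 09:15-11:00, 12:15-15:45.
Yuki ∩ Arjun ∩ Carol ∩ Bashir: 09:15-11:00, 12:15-14:30.
Those are the intersection windows.

09:15-11:00, 12:15-14:30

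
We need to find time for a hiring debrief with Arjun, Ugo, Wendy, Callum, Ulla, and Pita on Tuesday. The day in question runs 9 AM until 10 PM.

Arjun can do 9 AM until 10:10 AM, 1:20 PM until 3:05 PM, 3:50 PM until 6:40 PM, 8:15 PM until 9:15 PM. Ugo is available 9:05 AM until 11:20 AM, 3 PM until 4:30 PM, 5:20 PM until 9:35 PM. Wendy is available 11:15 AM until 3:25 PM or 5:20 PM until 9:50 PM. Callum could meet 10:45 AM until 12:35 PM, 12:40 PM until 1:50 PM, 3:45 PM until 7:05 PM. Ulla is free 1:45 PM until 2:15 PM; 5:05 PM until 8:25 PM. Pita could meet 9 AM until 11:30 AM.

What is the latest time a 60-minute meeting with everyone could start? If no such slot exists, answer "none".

none

Arjun ∩ Ugo: 09:05-10:10, 15:00-15:05, 15:50-16:30, 17:20-18:40, 20:15-21:15.
Arjun ∩ Ugo ∩ Wendy: 15:00-15:05, 17:20-18:40, 20:15-21:15.
Arjun ∩ Ugo ∩ Wendy ∩ Callum: 17:20-18:40.
Arjun ∩ Ugo ∩ Wendy ∩ Callum ∩ Ulla: 17:20-18:40.
Arjun ∩ Ugo ∩ Wendy ∩ Callum ∩ Ulla ∩ Pita: ∅.
There is no time when everyone is free.
No common window is at least 60 minutes long.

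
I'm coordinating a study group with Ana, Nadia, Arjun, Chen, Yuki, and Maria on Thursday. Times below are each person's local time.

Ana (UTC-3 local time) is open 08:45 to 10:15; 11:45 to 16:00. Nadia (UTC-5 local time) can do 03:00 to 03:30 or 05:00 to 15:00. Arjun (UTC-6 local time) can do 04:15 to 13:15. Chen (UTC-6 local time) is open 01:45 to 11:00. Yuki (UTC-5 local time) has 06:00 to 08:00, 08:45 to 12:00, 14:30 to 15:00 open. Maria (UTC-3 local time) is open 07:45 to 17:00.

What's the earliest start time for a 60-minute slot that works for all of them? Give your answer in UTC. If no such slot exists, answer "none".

Ana in UTC: 11:45-13:15, 14:45-19:00 (add 3h to convert from UTC-3).
Nadia in UTC: 08:00-08:30, 10:00-20:00 (add 5h to convert from UTC-5).
Arjun in UTC: 10:15-19:15 (add 6h to convert from UTC-6).
Chen in UTC: 07:45-17:00 (add 6h to convert from UTC-6).
Yuki in UTC: 11:00-13:00, 13:45-17:00, 19:30-20:00 (add 5h to convert from UTC-5).
Maria in UTC: 10:45-20:00 (add 3h to convert from UTC-3).
Ana ∩ Nadia: 11:45-13:15, 14:45-19:00.
Ana ∩ Nadia ∩ Arjun: 11:45-13:15, 14:45-19:00.
Ana ∩ Nadia ∩ Arjun ∩ Chen: 11:45-13:15, 14:45-17:00.
Ana ∩ Nadia ∩ Arjun ∩ Chen ∩ Yuki: 11:45-13:00, 14:45-17:00.
Ana ∩ Nadia ∩ Arjun ∩ Chen ∩ Yuki ∩ Maria: 11:45-13:00, 14:45-17:00.
The first common window of at least 60 minutes is 11:45-13:00, so the earliest start is 11:45.

11:45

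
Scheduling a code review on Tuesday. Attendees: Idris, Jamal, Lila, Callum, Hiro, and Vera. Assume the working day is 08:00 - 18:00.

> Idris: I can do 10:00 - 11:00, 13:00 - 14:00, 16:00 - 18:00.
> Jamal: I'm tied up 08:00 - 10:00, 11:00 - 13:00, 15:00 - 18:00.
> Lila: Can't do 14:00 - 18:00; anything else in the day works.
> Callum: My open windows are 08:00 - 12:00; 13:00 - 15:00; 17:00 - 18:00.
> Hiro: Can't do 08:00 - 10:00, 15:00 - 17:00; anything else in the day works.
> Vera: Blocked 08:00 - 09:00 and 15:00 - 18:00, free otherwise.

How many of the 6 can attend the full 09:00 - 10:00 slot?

3

Idris free: 10:00-11:00, 13:00-14:00, 16:00-18:00.
Jamal free: 10:00-11:00, 13:00-15:00 (invert busy blocks within the working day).
Lila free: 08:00-14:00 (invert busy blocks within the working day).
Callum free: 08:00-12:00, 13:00-15:00, 17:00-18:00.
Hiro free: 10:00-15:00, 17:00-18:00 (invert busy blocks within the working day).
Vera free: 09:00-15:00 (invert busy blocks within the working day).
Lila, Callum, and Vera can make the full 09:00-10:00 slot — that's 3.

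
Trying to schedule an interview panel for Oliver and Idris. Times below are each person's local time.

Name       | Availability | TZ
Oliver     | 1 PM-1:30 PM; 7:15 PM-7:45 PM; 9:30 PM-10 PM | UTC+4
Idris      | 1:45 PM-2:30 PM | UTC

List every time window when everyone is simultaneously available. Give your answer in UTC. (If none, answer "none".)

Oliver in UTC: 09:00-09:30, 15:15-15:45, 17:30-18:00 (subtract 4h to convert from UTC+4).
Idris in UTC: 13:45-14:30.
Oliver ∩ Idris: ∅.
There is no time when everyone is free.

none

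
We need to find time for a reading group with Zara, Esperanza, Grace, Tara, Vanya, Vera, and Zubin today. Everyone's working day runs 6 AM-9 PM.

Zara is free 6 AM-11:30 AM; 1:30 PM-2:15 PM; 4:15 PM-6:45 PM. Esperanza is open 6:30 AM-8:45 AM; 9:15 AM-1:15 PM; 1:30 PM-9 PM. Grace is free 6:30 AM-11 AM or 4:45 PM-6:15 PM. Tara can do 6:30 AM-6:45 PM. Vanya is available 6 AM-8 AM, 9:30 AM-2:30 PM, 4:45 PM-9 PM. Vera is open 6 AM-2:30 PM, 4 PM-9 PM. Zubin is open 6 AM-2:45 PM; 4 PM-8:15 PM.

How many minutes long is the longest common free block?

90

Zara ∩ Esperanza: 06:30-08:45, 09:15-11:30, 13:30-14:15, 16:15-18:45.
Zara ∩ Esperanza ∩ Grace: 06:30-08:45, 09:15-11:00, 16:45-18:15.
Zara ∩ Esperanza ∩ Grace ∩ Tara: 06:30-08:45, 09:15-11:00, 16:45-18:15.
Zara ∩ Esperanza ∩ Grace ∩ Tara ∩ Vanya: 06:30-08:00, 09:30-11:00, 16:45-18:15.
Zara ∩ Esperanza ∩ Grace ∩ Tara ∩ Vanya ∩ Vera: 06:30-08:00, 09:30-11:00, 16:45-18:15.
Zara ∩ Esperanza ∩ Grace ∩ Tara ∩ Vanya ∩ Vera ∩ Zubin: 06:30-08:00, 09:30-11:00, 16:45-18:15.
The longest is 06:30-08:00 at 90 minutes.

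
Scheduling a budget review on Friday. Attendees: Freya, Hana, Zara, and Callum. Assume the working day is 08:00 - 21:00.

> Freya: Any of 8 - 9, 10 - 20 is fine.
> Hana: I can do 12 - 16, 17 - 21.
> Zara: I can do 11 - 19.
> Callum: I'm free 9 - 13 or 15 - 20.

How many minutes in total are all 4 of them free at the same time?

240

Freya ∩ Hana: 12:00-16:00, 17:00-20:00.
Freya ∩ Hana ∩ Zara: 12:00-16:00, 17:00-19:00.
Freya ∩ Hana ∩ Zara ∩ Callum: 12:00-13:00, 15:00-16:00, 17:00-19:00.
Those are the intersection windows.
Summing the common windows: 60 + 60 + 120 = 240 minutes.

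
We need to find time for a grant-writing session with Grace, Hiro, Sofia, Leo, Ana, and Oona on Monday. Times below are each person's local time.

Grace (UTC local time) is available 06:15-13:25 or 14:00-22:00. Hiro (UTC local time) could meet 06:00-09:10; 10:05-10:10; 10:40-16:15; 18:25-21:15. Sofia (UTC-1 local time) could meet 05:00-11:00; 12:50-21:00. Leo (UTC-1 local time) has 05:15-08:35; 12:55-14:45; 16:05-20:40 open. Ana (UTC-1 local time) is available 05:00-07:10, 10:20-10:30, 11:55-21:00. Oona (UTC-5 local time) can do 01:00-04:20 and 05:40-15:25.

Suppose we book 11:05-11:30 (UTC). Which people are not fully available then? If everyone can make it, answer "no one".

Grace in UTC: 06:15-13:25, 14:00-22:00.
Hiro in UTC: 06:00-09:10, 10:05-10:10, 10:40-16:15, 18:25-21:15.
Sofia in UTC: 06:00-12:00, 13:50-22:00 (add 1h to convert from UTC-1).
Leo in UTC: 06:15-09:35, 13:55-15:45, 17:05-21:40 (add 1h to convert from UTC-1).
Ana in UTC: 06:00-08:10, 11:20-11:30, 12:55-22:00 (add 1h to convert from UTC-1).
Oona in UTC: 06:00-09:20, 10:40-20:25 (add 5h to convert from UTC-5).
Grace: free for 11:05-11:30. Hiro: free for 11:05-11:30. Sofia: free for 11:05-11:30. Leo: not fully free for 11:05-11:30. Ana: not fully free for 11:05-11:30. Oona: free for 11:05-11:30.

Ana, Leo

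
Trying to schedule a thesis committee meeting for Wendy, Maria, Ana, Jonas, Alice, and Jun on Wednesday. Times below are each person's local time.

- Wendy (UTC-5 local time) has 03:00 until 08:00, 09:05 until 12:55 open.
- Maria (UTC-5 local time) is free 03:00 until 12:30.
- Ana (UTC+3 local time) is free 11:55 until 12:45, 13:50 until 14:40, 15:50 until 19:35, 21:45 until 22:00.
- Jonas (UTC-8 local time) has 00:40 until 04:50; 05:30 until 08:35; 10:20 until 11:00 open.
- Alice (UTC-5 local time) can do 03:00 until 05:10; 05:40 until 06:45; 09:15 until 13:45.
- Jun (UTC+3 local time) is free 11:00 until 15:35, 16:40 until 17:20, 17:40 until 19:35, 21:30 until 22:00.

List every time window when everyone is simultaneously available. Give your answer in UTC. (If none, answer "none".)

08:55-09:45, 10:50-11:40, 14:15-14:20, 14:40-16:35

Wendy in UTC: 08:00-13:00, 14:05-17:55 (add 5h to convert from UTC-5).
Maria in UTC: 08:00-17:30 (add 5h to convert from UTC-5).
Ana in UTC: 08:55-09:45, 10:50-11:40, 12:50-16:35, 18:45-19:00 (subtract 3h to convert from UTC+3).
Jonas in UTC: 08:40-12:50, 13:30-16:35, 18:20-19:00 (add 8h to convert from UTC-8).
Alice in UTC: 08:00-10:10, 10:40-11:45, 14:15-18:45 (add 5h to convert from UTC-5).
Jun in UTC: 08:00-12:35, 13:40-14:20, 14:40-16:35, 18:30-19:00 (subtract 3h to convert from UTC+3).
Wendy ∩ Maria: 08:00-13:00, 14:05-17:30.
Wendy ∩ Maria ∩ Ana: 08:55-09:45, 10:50-11:40, 12:50-13:00, 14:05-16:35.
Wendy ∩ Maria ∩ Ana ∩ Jonas: 08:55-09:45, 10:50-11:40, 14:05-16:35.
Wendy ∩ Maria ∩ Ana ∩ Jonas ∩ Alice: 08:55-09:45, 10:50-11:40, 14:15-16:35.
Wendy ∩ Maria ∩ Ana ∩ Jonas ∩ Alice ∩ Jun: 08:55-09:45, 10:50-11:40, 14:15-14:20, 14:40-16:35.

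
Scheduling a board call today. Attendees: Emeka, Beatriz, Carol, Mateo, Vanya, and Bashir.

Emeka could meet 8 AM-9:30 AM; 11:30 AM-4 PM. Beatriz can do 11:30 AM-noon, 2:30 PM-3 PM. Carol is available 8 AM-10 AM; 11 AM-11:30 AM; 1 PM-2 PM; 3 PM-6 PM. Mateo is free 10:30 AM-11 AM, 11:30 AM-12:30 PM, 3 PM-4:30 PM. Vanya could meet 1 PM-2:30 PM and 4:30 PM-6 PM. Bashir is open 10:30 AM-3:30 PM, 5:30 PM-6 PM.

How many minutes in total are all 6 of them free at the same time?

Emeka ∩ Beatriz: 11:30-12:00, 14:30-15:00.
Emeka ∩ Beatriz ∩ Carol: ∅.
Emeka ∩ Beatriz ∩ Carol ∩ Mateo: ∅.
Emeka ∩ Beatriz ∩ Carol ∩ Mateo ∩ Vanya: ∅.
Emeka ∩ Beatriz ∩ Carol ∩ Mateo ∩ Vanya ∩ Bashir: ∅.
There is no time when everyone is free.
There is no common window, so the total is 0 minutes.

0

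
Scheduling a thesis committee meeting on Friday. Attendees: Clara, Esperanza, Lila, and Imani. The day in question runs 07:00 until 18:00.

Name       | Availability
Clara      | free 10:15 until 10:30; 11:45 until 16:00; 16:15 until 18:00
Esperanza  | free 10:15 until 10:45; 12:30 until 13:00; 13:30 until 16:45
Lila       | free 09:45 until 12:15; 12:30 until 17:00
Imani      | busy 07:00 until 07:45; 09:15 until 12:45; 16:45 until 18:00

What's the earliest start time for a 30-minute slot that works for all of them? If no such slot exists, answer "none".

Clara free: 10:15-10:30, 11:45-16:00, 16:15-18:00.
Esperanza free: 10:15-10:45, 12:30-13:00, 13:30-16:45.
Lila free: 09:45-12:15, 12:30-17:00.
Imani free: 07:45-09:15, 12:45-16:45 (invert busy blocks within the working day).
Clara ∩ Esperanza: 10:15-10:30, 12:30-13:00, 13:30-16:00, 16:15-16:45.
Clara ∩ Esperanza ∩ Lila: 10:15-10:30, 12:30-13:00, 13:30-16:00, 16:15-16:45.
Clara ∩ Esperanza ∩ Lila ∩ Imani: 12:45-13:00, 13:30-16:00, 16:15-16:45.
Those are the intersection windows.
The first common window of at least 30 minutes is 13:30-16:00, so the earliest start is 13:30.

13:30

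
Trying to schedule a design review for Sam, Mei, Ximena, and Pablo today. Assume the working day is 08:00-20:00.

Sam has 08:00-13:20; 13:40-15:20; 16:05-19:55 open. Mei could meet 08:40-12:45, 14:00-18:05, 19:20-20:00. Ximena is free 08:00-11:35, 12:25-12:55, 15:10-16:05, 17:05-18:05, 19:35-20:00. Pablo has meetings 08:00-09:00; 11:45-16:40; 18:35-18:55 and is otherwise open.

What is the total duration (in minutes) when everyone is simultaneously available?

235

Sam free: 08:00-13:20, 13:40-15:20, 16:05-19:55.
Mei free: 08:40-12:45, 14:00-18:05, 19:20-20:00.
Ximena free: 08:00-11:35, 12:25-12:55, 15:10-16:05, 17:05-18:05, 19:35-20:00.
Pablo free: 09:00-11:45, 16:40-18:35, 18:55-20:00 (invert busy blocks within the working day).
Sam ∩ Mei: 08:40-12:45, 14:00-15:20, 16:05-18:05, 19:20-19:55.
Sam ∩ Mei ∩ Ximena: 08:40-11:35, 12:25-12:45, 15:10-15:20, 17:05-18:05, 19:35-19:55.
Sam ∩ Mei ∩ Ximena ∩ Pablo: 09:00-11:35, 17:05-18:05, 19:35-19:55.
So the common availability across everyone is 09:00-11:35, 17:05-18:05, 19:35-19:55.
Summing the common windows: 155 + 60 + 20 = 235 minutes.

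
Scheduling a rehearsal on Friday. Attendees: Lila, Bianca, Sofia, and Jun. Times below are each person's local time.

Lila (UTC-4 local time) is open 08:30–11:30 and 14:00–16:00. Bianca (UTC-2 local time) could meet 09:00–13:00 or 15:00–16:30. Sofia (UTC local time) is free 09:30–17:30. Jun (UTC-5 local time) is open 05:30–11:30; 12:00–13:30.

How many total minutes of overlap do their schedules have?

150

Lila in UTC: 12:30-15:30, 18:00-20:00 (add 4h to convert from UTC-4).
Bianca in UTC: 11:00-15:00, 17:00-18:30 (add 2h to convert from UTC-2).
Sofia in UTC: 09:30-17:30.
Jun in UTC: 10:30-16:30, 17:00-18:30 (add 5h to convert from UTC-5).
Lila ∩ Bianca: 12:30-15:00, 18:00-18:30.
Lila ∩ Bianca ∩ Sofia: 12:30-15:00.
Lila ∩ Bianca ∩ Sofia ∩ Jun: 12:30-15:00.
That's a single block of 150 minutes.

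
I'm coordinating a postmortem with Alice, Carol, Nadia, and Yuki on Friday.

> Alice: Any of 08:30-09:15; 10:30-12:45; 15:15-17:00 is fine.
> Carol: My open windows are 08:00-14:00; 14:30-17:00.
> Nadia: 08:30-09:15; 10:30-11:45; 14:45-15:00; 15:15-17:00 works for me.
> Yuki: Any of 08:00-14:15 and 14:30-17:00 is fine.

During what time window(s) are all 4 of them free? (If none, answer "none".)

08:30-09:15, 10:30-11:45, 15:15-17:00

Alice ∩ Carol: 08:30-09:15, 10:30-12:45, 15:15-17:00.
Alice ∩ Carol ∩ Nadia: 08:30-09:15, 10:30-11:45, 15:15-17:00.
Alice ∩ Carol ∩ Nadia ∩ Yuki: 08:30-09:15, 10:30-11:45, 15:15-17:00.
Those are the intersection windows.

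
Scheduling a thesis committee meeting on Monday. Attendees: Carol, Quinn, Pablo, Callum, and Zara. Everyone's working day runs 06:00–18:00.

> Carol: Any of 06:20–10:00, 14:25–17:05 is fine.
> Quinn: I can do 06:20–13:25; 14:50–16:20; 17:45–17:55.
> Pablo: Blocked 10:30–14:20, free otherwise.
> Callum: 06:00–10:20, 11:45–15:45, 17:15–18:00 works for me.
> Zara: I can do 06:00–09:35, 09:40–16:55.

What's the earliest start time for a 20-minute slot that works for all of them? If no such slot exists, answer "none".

Carol free: 06:20-10:00, 14:25-17:05.
Quinn free: 06:20-13:25, 14:50-16:20, 17:45-17:55.
Pablo free: 06:00-10:30, 14:20-18:00 (invert busy blocks within the working day).
Callum free: 06:00-10:20, 11:45-15:45, 17:15-18:00.
Zara free: 06:00-09:35, 09:40-16:55.
Carol ∩ Quinn: 06:20-10:00, 14:50-16:20.
Carol ∩ Quinn ∩ Pablo: 06:20-10:00, 14:50-16:20.
Carol ∩ Quinn ∩ Pablo ∩ Callum: 06:20-10:00, 14:50-15:45.
Carol ∩ Quinn ∩ Pablo ∩ Callum ∩ Zara: 06:20-09:35, 09:40-10:00, 14:50-15:45.
The first common window of at least 20 minutes is 06:20-09:35, so the earliest start is 06:20.

06:20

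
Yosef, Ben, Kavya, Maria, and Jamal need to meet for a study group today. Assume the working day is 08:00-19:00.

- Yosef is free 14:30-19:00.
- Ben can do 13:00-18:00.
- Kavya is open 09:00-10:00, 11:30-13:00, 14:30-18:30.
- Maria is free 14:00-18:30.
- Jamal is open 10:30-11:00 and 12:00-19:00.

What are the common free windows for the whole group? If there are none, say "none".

Yosef ∩ Ben: 14:30-18:00.
Yosef ∩ Ben ∩ Kavya: 14:30-18:00.
Yosef ∩ Ben ∩ Kavya ∩ Maria: 14:30-18:00.
Yosef ∩ Ben ∩ Kavya ∩ Maria ∩ Jamal: 14:30-18:00.
Those are the intersection windows.

14:30-18:00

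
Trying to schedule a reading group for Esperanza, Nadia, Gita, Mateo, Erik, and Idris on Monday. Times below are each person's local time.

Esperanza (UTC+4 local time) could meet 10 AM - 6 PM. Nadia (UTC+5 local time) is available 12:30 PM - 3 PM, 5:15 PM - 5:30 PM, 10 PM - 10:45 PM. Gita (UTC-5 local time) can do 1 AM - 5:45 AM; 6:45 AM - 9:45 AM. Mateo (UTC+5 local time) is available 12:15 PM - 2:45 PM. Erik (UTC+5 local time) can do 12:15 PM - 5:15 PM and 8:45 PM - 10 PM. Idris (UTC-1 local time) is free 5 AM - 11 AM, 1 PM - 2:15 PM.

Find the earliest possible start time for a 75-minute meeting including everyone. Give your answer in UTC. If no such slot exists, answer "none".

07:30

Esperanza in UTC: 06:00-14:00 (subtract 4h to convert from UTC+4).
Nadia in UTC: 07:30-10:00, 12:15-12:30, 17:00-17:45 (subtract 5h to convert from UTC+5).
Gita in UTC: 06:00-10:45, 11:45-14:45 (add 5h to convert from UTC-5).
Mateo in UTC: 07:15-09:45 (subtract 5h to convert from UTC+5).
Erik in UTC: 07:15-12:15, 15:45-17:00 (subtract 5h to convert from UTC+5).
Idris in UTC: 06:00-12:00, 14:00-15:15 (add 1h to convert from UTC-1).
Esperanza ∩ Nadia: 07:30-10:00, 12:15-12:30.
Esperanza ∩ Nadia ∩ Gita: 07:30-10:00, 12:15-12:30.
Esperanza ∩ Nadia ∩ Gita ∩ Mateo: 07:30-09:45.
Esperanza ∩ Nadia ∩ Gita ∩ Mateo ∩ Erik: 07:30-09:45.
Esperanza ∩ Nadia ∩ Gita ∩ Mateo ∩ Erik ∩ Idris: 07:30-09:45.
Those are the intersection windows.
The first common window of at least 75 minutes is 07:30-09:45, so the earliest start is 07:30.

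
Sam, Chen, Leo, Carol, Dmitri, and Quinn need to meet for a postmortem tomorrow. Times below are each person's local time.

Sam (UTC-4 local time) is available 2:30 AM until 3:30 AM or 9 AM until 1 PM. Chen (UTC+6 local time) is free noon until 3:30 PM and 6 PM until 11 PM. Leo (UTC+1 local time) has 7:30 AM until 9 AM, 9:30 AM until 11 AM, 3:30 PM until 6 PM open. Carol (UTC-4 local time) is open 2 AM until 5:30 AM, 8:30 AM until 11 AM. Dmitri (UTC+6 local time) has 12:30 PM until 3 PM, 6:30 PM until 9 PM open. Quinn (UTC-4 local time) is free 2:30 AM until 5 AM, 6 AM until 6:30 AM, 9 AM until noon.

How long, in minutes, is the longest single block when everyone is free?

60

Sam in UTC: 06:30-07:30, 13:00-17:00 (add 4h to convert from UTC-4).
Chen in UTC: 06:00-09:30, 12:00-17:00 (subtract 6h to convert from UTC+6).
Leo in UTC: 06:30-08:00, 08:30-10:00, 14:30-17:00 (subtract 1h to convert from UTC+1).
Carol in UTC: 06:00-09:30, 12:30-15:00 (add 4h to convert from UTC-4).
Dmitri in UTC: 06:30-09:00, 12:30-15:00 (subtract 6h to convert from UTC+6).
Quinn in UTC: 06:30-09:00, 10:00-10:30, 13:00-16:00 (add 4h to convert from UTC-4).
Sam ∩ Chen: 06:30-07:30, 13:00-17:00.
Sam ∩ Chen ∩ Leo: 06:30-07:30, 14:30-17:00.
Sam ∩ Chen ∩ Leo ∩ Carol: 06:30-07:30, 14:30-15:00.
Sam ∩ Chen ∩ Leo ∩ Carol ∩ Dmitri: 06:30-07:30, 14:30-15:00.
Sam ∩ Chen ∩ Leo ∩ Carol ∩ Dmitri ∩ Quinn: 06:30-07:30, 14:30-15:00.
Those are the intersection windows.
The longest is 06:30-07:30 at 60 minutes.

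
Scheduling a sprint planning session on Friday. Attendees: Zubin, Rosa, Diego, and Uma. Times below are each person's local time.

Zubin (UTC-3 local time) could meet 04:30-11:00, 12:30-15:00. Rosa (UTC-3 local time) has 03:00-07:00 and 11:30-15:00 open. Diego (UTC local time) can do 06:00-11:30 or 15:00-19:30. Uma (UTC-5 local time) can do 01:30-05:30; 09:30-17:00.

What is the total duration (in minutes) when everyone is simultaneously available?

Zubin in UTC: 07:30-14:00, 15:30-18:00 (add 3h to convert from UTC-3).
Rosa in UTC: 06:00-10:00, 14:30-18:00 (add 3h to convert from UTC-3).
Diego in UTC: 06:00-11:30, 15:00-19:30.
Uma in UTC: 06:30-10:30, 14:30-22:00 (add 5h to convert from UTC-5).
Zubin ∩ Rosa: 07:30-10:00, 15:30-18:00.
Zubin ∩ Rosa ∩ Diego: 07:30-10:00, 15:30-18:00.
Zubin ∩ Rosa ∩ Diego ∩ Uma: 07:30-10:00, 15:30-18:00.
Summing the common windows: 150 + 150 = 300 minutes.

300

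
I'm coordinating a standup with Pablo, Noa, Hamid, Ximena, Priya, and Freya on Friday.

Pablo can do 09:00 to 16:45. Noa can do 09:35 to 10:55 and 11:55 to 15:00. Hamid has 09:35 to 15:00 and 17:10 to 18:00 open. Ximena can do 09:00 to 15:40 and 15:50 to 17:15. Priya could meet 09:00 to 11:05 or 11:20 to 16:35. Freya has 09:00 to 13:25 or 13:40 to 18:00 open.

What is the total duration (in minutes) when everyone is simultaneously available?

250

Pablo ∩ Noa: 09:35-10:55, 11:55-15:00.
Pablo ∩ Noa ∩ Hamid: 09:35-10:55, 11:55-15:00.
Pablo ∩ Noa ∩ Hamid ∩ Ximena: 09:35-10:55, 11:55-15:00.
Pablo ∩ Noa ∩ Hamid ∩ Ximena ∩ Priya: 09:35-10:55, 11:55-15:00.
Pablo ∩ Noa ∩ Hamid ∩ Ximena ∩ Priya ∩ Freya: 09:35-10:55, 11:55-13:25, 13:40-15:00.
So the common availability across everyone is 09:35-10:55, 11:55-13:25, 13:40-15:00.
Summing the common windows: 80 + 90 + 80 = 250 minutes.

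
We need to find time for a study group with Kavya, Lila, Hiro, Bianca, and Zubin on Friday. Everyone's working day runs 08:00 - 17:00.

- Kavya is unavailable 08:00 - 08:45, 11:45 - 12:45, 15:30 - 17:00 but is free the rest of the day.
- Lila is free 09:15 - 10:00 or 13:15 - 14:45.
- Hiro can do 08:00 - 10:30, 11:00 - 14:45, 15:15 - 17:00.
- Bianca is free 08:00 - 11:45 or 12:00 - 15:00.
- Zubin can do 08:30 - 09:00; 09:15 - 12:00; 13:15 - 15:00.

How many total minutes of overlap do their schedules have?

Kavya free: 08:45-11:45, 12:45-15:30 (invert busy blocks within the working day).
Lila free: 09:15-10:00, 13:15-14:45.
Hiro free: 08:00-10:30, 11:00-14:45, 15:15-17:00.
Bianca free: 08:00-11:45, 12:00-15:00.
Zubin free: 08:30-09:00, 09:15-12:00, 13:15-15:00.
Kavya ∩ Lila: 09:15-10:00, 13:15-14:45.
Kavya ∩ Lila ∩ Hiro: 09:15-10:00, 13:15-14:45.
Kavya ∩ Lila ∩ Hiro ∩ Bianca: 09:15-10:00, 13:15-14:45.
Kavya ∩ Lila ∩ Hiro ∩ Bianca ∩ Zubin: 09:15-10:00, 13:15-14:45.
Summing the common windows: 45 + 90 = 135 minutes.

135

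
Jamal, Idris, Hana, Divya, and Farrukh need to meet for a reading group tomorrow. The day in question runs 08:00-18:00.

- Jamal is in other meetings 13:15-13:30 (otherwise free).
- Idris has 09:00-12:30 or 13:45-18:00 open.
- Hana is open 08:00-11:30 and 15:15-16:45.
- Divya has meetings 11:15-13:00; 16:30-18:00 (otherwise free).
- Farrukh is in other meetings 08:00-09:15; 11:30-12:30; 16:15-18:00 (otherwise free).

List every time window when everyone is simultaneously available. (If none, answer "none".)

Jamal free: 08:00-13:15, 13:30-18:00 (invert busy blocks within the working day).
Idris free: 09:00-12:30, 13:45-18:00.
Hana free: 08:00-11:30, 15:15-16:45.
Divya free: 08:00-11:15, 13:00-16:30 (invert busy blocks within the working day).
Farrukh free: 09:15-11:30, 12:30-16:15 (invert busy blocks within the working day).
Jamal ∩ Idris: 09:00-12:30, 13:45-18:00.
Jamal ∩ Idris ∩ Hana: 09:00-11:30, 15:15-16:45.
Jamal ∩ Idris ∩ Hana ∩ Divya: 09:00-11:15, 15:15-16:30.
Jamal ∩ Idris ∩ Hana ∩ Divya ∩ Farrukh: 09:15-11:15, 15:15-16:15.

09:15-11:15, 15:15-16:15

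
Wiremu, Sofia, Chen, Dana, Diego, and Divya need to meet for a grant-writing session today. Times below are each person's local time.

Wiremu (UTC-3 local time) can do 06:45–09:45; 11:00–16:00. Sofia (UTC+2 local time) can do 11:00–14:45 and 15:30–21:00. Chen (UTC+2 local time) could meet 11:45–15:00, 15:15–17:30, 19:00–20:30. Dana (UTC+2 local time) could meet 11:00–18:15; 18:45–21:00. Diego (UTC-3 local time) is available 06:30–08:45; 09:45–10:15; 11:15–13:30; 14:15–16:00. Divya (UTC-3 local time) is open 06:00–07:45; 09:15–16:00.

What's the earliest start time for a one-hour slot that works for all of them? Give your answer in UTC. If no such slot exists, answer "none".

09:45

Wiremu in UTC: 09:45-12:45, 14:00-19:00 (add 3h to convert from UTC-3).
Sofia in UTC: 09:00-12:45, 13:30-19:00 (subtract 2h to convert from UTC+2).
Chen in UTC: 09:45-13:00, 13:15-15:30, 17:00-18:30 (subtract 2h to convert from UTC+2).
Dana in UTC: 09:00-16:15, 16:45-19:00 (subtract 2h to convert from UTC+2).
Diego in UTC: 09:30-11:45, 12:45-13:15, 14:15-16:30, 17:15-19:00 (add 3h to convert from UTC-3).
Divya in UTC: 09:00-10:45, 12:15-19:00 (add 3h to convert from UTC-3).
Wiremu ∩ Sofia: 09:45-12:45, 14:00-19:00.
Wiremu ∩ Sofia ∩ Chen: 09:45-12:45, 14:00-15:30, 17:00-18:30.
Wiremu ∩ Sofia ∩ Chen ∩ Dana: 09:45-12:45, 14:00-15:30, 17:00-18:30.
Wiremu ∩ Sofia ∩ Chen ∩ Dana ∩ Diego: 09:45-11:45, 14:15-15:30, 17:15-18:30.
Wiremu ∩ Sofia ∩ Chen ∩ Dana ∩ Diego ∩ Divya: 09:45-10:45, 14:15-15:30, 17:15-18:30.
The first common window of at least 60 minutes is 09:45-10:45, so the earliest start is 09:45.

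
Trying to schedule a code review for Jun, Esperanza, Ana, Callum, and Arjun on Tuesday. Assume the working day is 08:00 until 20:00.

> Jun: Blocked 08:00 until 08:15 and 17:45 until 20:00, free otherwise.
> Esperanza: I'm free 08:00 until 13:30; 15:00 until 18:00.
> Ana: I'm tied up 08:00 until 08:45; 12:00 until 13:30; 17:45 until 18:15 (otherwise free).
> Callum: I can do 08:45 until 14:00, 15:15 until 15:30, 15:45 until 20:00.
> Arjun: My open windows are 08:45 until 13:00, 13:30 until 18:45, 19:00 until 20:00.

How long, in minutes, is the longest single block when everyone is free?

195

Jun free: 08:15-17:45 (invert busy blocks within the working day).
Esperanza free: 08:00-13:30, 15:00-18:00.
Ana free: 08:45-12:00, 13:30-17:45, 18:15-20:00 (invert busy blocks within the working day).
Callum free: 08:45-14:00, 15:15-15:30, 15:45-20:00.
Arjun free: 08:45-13:00, 13:30-18:45, 19:00-20:00.
Jun ∩ Esperanza: 08:15-13:30, 15:00-17:45.
Jun ∩ Esperanza ∩ Ana: 08:45-12:00, 15:00-17:45.
Jun ∩ Esperanza ∩ Ana ∩ Callum: 08:45-12:00, 15:15-15:30, 15:45-17:45.
Jun ∩ Esperanza ∩ Ana ∩ Callum ∩ Arjun: 08:45-12:00, 15:15-15:30, 15:45-17:45.
The longest is 08:45-12:00 at 195 minutes.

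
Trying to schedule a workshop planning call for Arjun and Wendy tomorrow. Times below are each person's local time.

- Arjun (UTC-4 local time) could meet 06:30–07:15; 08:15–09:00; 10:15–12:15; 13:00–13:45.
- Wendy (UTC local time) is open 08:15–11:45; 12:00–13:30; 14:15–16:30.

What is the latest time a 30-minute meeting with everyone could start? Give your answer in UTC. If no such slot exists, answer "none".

15:45

Arjun in UTC: 10:30-11:15, 12:15-13:00, 14:15-16:15, 17:00-17:45 (add 4h to convert from UTC-4).
Wendy in UTC: 08:15-11:45, 12:00-13:30, 14:15-16:30.
Arjun ∩ Wendy: 10:30-11:15, 12:15-13:00, 14:15-16:15.
Those are the intersection windows.
The last common window of at least 30 minutes is 14:15-16:15; a 30-minute meeting can start as late as 15:45 and still end by 16:15.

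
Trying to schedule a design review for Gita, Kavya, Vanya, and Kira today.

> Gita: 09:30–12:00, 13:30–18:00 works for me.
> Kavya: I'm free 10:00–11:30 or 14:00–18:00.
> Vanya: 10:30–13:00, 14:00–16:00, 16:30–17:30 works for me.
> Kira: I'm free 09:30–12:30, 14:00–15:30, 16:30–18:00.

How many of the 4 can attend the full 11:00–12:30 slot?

Vanya and Kira can make the full 11:00-12:30 slot — that's 2.

2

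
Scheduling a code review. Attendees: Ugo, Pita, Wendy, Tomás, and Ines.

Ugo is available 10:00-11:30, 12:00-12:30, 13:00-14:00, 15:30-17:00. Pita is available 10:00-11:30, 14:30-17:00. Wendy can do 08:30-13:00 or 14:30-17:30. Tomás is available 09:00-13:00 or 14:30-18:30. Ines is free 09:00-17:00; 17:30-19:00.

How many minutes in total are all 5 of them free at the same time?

180

Ugo ∩ Pita: 10:00-11:30, 15:30-17:00.
Ugo ∩ Pita ∩ Wendy: 10:00-11:30, 15:30-17:00.
Ugo ∩ Pita ∩ Wendy ∩ Tomás: 10:00-11:30, 15:30-17:00.
Ugo ∩ Pita ∩ Wendy ∩ Tomás ∩ Ines: 10:00-11:30, 15:30-17:00.
Those are the intersection windows.
Summing the common windows: 90 + 90 = 180 minutes.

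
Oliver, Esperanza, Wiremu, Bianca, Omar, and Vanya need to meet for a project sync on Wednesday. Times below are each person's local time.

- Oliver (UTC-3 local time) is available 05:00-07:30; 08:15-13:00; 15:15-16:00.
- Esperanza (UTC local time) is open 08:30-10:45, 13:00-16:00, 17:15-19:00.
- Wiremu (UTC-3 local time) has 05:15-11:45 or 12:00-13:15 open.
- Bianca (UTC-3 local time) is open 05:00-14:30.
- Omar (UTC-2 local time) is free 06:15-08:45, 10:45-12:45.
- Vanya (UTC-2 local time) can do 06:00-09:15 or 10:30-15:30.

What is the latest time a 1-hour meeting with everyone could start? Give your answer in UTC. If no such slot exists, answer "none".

Oliver in UTC: 08:00-10:30, 11:15-16:00, 18:15-19:00 (add 3h to convert from UTC-3).
Esperanza in UTC: 08:30-10:45, 13:00-16:00, 17:15-19:00.
Wiremu in UTC: 08:15-14:45, 15:00-16:15 (add 3h to convert from UTC-3).
Bianca in UTC: 08:00-17:30 (add 3h to convert from UTC-3).
Omar in UTC: 08:15-10:45, 12:45-14:45 (add 2h to convert from UTC-2).
Vanya in UTC: 08:00-11:15, 12:30-17:30 (add 2h to convert from UTC-2).
Oliver ∩ Esperanza: 08:30-10:30, 13:00-16:00, 18:15-19:00.
Oliver ∩ Esperanza ∩ Wiremu: 08:30-10:30, 13:00-14:45, 15:00-16:00.
Oliver ∩ Esperanza ∩ Wiremu ∩ Bianca: 08:30-10:30, 13:00-14:45, 15:00-16:00.
Oliver ∩ Esperanza ∩ Wiremu ∩ Bianca ∩ Omar: 08:30-10:30, 13:00-14:45.
Oliver ∩ Esperanza ∩ Wiremu ∩ Bianca ∩ Omar ∩ Vanya: 08:30-10:30, 13:00-14:45.
The last common window of at least 60 minutes is 13:00-14:45; a 60-minute meeting can start as late as 13:45 and still end by 14:45.

13:45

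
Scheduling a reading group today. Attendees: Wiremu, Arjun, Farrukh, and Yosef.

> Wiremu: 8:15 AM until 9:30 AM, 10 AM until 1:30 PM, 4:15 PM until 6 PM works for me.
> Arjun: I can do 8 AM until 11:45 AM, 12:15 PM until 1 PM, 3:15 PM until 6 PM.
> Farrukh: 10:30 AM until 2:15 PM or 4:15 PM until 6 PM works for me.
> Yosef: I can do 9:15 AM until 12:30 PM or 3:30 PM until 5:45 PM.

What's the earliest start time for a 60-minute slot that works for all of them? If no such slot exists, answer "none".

10:30

Wiremu ∩ Arjun: 08:15-09:30, 10:00-11:45, 12:15-13:00, 16:15-18:00.
Wiremu ∩ Arjun ∩ Farrukh: 10:30-11:45, 12:15-13:00, 16:15-18:00.
Wiremu ∩ Arjun ∩ Farrukh ∩ Yosef: 10:30-11:45, 12:15-12:30, 16:15-17:45.
So the common availability across everyone is 10:30-11:45, 12:15-12:30, 16:15-17:45.
The first common window of at least 60 minutes is 10:30-11:45, so the earliest start is 10:30.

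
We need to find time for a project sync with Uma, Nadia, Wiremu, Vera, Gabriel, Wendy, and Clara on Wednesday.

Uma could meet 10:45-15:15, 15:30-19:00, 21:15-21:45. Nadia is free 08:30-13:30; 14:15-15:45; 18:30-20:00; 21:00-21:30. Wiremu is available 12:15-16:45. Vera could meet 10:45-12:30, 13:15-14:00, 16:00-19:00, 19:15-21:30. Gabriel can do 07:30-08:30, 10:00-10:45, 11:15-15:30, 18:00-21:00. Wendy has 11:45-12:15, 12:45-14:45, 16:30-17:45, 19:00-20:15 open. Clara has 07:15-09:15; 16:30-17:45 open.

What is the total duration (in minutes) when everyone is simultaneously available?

0

Uma ∩ Nadia: 10:45-13:30, 14:15-15:15, 15:30-15:45, 18:30-19:00, 21:15-21:30.
Uma ∩ Nadia ∩ Wiremu: 12:15-13:30, 14:15-15:15, 15:30-15:45.
Uma ∩ Nadia ∩ Wiremu ∩ Vera: 12:15-12:30, 13:15-13:30.
Uma ∩ Nadia ∩ Wiremu ∩ Vera ∩ Gabriel: 12:15-12:30, 13:15-13:30.
Uma ∩ Nadia ∩ Wiremu ∩ Vera ∩ Gabriel ∩ Wendy: 13:15-13:30.
Uma ∩ Nadia ∩ Wiremu ∩ Vera ∩ Gabriel ∩ Wendy ∩ Clara: ∅.
There is no time when everyone is free.
There is no common window, so the total is 0 minutes.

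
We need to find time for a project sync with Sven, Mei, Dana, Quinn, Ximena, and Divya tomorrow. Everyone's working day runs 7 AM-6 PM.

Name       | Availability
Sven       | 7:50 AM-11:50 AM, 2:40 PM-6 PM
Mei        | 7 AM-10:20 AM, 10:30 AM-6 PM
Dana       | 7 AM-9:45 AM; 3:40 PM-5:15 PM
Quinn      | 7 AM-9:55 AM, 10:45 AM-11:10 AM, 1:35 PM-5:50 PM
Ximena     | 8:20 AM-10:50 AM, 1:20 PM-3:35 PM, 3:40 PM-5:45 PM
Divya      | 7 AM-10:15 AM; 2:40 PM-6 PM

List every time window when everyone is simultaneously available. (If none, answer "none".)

08:20-09:45, 15:40-17:15

Sven ∩ Mei: 07:50-10:20, 10:30-11:50, 14:40-18:00.
Sven ∩ Mei ∩ Dana: 07:50-09:45, 15:40-17:15.
Sven ∩ Mei ∩ Dana ∩ Quinn: 07:50-09:45, 15:40-17:15.
Sven ∩ Mei ∩ Dana ∩ Quinn ∩ Ximena: 08:20-09:45, 15:40-17:15.
Sven ∩ Mei ∩ Dana ∩ Quinn ∩ Ximena ∩ Divya: 08:20-09:45, 15:40-17:15.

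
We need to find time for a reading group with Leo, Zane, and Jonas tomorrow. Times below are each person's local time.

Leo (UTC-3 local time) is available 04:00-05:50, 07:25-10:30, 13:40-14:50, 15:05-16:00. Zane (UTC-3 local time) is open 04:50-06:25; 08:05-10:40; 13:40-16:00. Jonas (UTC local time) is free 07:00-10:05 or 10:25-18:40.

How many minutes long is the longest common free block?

Leo in UTC: 07:00-08:50, 10:25-13:30, 16:40-17:50, 18:05-19:00 (add 3h to convert from UTC-3).
Zane in UTC: 07:50-09:25, 11:05-13:40, 16:40-19:00 (add 3h to convert from UTC-3).
Jonas in UTC: 07:00-10:05, 10:25-18:40.
Leo ∩ Zane: 07:50-08:50, 11:05-13:30, 16:40-17:50, 18:05-19:00.
Leo ∩ Zane ∩ Jonas: 07:50-08:50, 11:05-13:30, 16:40-17:50, 18:05-18:40.
So the common availability across everyone is 07:50-08:50, 11:05-13:30, 16:40-17:50, 18:05-18:40.
The longest is 11:05-13:30 at 145 minutes.

145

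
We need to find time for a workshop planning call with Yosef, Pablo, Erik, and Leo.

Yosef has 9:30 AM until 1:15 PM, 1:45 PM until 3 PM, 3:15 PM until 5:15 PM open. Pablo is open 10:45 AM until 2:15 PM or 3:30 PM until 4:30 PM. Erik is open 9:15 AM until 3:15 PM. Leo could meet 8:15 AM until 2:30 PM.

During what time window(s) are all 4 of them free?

10:45-13:15, 13:45-14:15

Yosef ∩ Pablo: 10:45-13:15, 13:45-14:15, 15:30-16:30.
Yosef ∩ Pablo ∩ Erik: 10:45-13:15, 13:45-14:15.
Yosef ∩ Pablo ∩ Erik ∩ Leo: 10:45-13:15, 13:45-14:15.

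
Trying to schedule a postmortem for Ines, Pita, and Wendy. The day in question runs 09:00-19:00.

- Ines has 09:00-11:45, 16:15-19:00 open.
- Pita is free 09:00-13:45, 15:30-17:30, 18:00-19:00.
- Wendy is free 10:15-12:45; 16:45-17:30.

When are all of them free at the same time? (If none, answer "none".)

Ines ∩ Pita: 09:00-11:45, 16:15-17:30, 18:00-19:00.
Ines ∩ Pita ∩ Wendy: 10:15-11:45, 16:45-17:30.
Those are the intersection windows.

10:15-11:45, 16:45-17:30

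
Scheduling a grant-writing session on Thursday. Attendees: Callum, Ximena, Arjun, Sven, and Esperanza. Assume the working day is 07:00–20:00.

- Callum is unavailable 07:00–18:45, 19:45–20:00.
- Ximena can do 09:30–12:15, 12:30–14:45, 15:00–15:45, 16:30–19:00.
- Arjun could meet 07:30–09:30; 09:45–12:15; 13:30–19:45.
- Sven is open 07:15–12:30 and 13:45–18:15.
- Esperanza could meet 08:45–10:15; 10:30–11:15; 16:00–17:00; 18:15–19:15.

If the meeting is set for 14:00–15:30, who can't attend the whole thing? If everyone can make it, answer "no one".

Callum free: 18:45-19:45 (invert busy blocks within the working day).
Ximena free: 09:30-12:15, 12:30-14:45, 15:00-15:45, 16:30-19:00.
Arjun free: 07:30-09:30, 09:45-12:15, 13:30-19:45.
Sven free: 07:15-12:30, 13:45-18:15.
Esperanza free: 08:45-10:15, 10:30-11:15, 16:00-17:00, 18:15-19:15.
Callum: not fully free for 14:00-15:30. Ximena: not fully free for 14:00-15:30. Arjun: free for 14:00-15:30. Sven: free for 14:00-15:30. Esperanza: not fully free for 14:00-15:30.

Callum, Esperanza, Ximena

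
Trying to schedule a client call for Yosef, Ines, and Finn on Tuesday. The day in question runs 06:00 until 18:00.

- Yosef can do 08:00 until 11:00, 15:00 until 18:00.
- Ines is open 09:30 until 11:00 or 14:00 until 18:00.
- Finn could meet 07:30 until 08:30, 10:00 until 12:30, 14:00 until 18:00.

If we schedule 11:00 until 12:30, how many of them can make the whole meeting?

1

Finn can make the full 11:00-12:30 slot — that's 1.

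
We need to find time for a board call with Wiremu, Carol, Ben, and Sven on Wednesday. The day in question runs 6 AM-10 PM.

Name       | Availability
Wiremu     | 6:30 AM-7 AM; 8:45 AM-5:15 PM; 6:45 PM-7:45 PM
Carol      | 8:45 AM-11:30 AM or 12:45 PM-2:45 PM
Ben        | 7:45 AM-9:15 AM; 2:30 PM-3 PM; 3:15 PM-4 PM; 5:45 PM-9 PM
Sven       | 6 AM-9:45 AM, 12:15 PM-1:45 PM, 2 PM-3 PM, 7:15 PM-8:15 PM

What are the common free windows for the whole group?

08:45-09:15, 14:30-14:45

Wiremu ∩ Carol: 08:45-11:30, 12:45-14:45.
Wiremu ∩ Carol ∩ Ben: 08:45-09:15, 14:30-14:45.
Wiremu ∩ Carol ∩ Ben ∩ Sven: 08:45-09:15, 14:30-14:45.
So the common availability across everyone is 08:45-09:15, 14:30-14:45.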